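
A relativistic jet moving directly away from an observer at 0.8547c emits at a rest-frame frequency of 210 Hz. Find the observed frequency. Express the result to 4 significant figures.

Relativistic Doppler (source moving away): f_obs = f_src · √((1−β)/(1+β)).
With β = 0.8547: factor = √(0.1453/1.8547) = 0.2799.
f_obs = 210 × 0.2799 = 58.78 Hz.

58.78 Hz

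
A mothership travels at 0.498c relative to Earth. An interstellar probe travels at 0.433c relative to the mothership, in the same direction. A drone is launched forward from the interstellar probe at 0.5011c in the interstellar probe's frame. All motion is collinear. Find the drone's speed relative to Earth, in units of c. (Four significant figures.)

0.9156c

Compose velocities in two stages. Stage 1 (into S'): u₁ = (0.5011+0.433)/(1+0.5011×0.433) = 0.76756.
Stage 2 (into S): u = (0.76756+0.498)/(1+0.76756×0.498) = 0.91558, so the speed is 0.9156c.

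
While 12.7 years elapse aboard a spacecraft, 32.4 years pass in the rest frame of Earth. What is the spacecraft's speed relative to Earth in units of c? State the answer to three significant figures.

γ = Δt/Δτ = 32.4/12.7 = 2.5512.
β = √(1 − 1/γ²) = √(1 − 0.153642) = √0.846358 = 0.920.

0.920c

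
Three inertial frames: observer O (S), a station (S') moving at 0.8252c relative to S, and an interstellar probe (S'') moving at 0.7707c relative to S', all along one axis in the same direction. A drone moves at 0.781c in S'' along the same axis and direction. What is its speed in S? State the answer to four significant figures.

First combine the drone and interstellar probe (S''→S'): u₁ = (0.781 + 0.7707)/(1 + 0.781×0.7707) = 1.5517/1.6019167 = 0.96865.
Then combine with the station (S'→S): u = (0.96865 + 0.8252)/(1 + 0.96865×0.8252) = 1.79385/1.79932998 = 0.99695.

0.9970c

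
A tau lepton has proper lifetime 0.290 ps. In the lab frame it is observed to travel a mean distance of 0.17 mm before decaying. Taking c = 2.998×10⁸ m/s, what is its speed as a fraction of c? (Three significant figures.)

Lab distance = (lab lifetime)·v = γτ·βc, so βγ = d/(cτ) = 1.700×10^-4/(2.998×10⁸ × 2.900×10^-13) = 1.9553.
With βγ = 1.9553: γ² = 1 + (βγ)² = 4.8232, and β = (βγ)/γ = 1.9553/2.19618 = 0.890.

0.890c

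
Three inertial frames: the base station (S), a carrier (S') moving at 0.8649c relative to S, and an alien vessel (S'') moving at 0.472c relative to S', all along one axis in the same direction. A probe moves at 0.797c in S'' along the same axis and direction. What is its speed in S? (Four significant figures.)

Compose velocities in two stages. Stage 1 (into S'): u₁ = (0.797+0.472)/(1+0.797×0.472) = 0.92212.
Stage 2 (into S): u = (0.92212+0.8649)/(1+0.92212×0.8649) = 0.99415, so the speed is 0.9941c.

0.9941c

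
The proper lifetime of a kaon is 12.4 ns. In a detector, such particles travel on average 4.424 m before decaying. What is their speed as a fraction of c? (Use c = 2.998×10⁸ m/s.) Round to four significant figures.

0.7656c

Lab distance = (lab lifetime)·v = γτ·βc, so βγ = d/(cτ) = 4.424/(2.998×10⁸ × 1.240×10^-8) = 1.19.
With βγ = 1.19: γ² = 1 + (βγ)² = 2.4161, and β = (βγ)/γ = 1.19/1.55438 = 0.7656.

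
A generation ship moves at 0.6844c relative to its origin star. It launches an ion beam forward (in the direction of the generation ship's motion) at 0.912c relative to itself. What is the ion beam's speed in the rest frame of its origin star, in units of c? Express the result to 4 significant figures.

In units of c, u = (u' + v)/(1 + u'v) with u' = 0.912 and v = 0.6844.
Numerator: 0.912 + 0.6844 = 1.5964. Denominator: 1 + (0.912)(0.6844) = 1.6241728.
u = 1.5964/1.6241728 = 0.9829, so the speed is 0.9829c.

0.9829c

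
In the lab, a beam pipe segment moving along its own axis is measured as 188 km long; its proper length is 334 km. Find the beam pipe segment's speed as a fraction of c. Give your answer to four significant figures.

0.8265c

Length contraction gives γ = L₀/L = 334/188 = 1.7766.
β = √(1 − 1/γ²) = √0.683174 = 0.8265.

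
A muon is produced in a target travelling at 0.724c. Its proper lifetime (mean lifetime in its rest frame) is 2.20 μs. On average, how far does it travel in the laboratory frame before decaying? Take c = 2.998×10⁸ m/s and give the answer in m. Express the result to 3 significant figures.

692 m

Lorentz factor: γ = (1 − 0.524176)^(−1/2) = 1.4497.
Lab-frame lifetime: Δt = γτ = 1.4497 × 2.20 μs = 3.1893 μs.
Distance: d = vΔt = 0.724 × 2.998×10⁸ m/s × 3.1893×10^-6 s = 692 m.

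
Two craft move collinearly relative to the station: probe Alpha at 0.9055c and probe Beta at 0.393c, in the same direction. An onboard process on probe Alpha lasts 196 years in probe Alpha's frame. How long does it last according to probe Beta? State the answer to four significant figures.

Transform probe Alpha's velocity into probe Beta's frame: (0.9055 − 0.393)/(1 − 0.9055·0.393) = 0.5125/0.6441385, so the relative speed is 0.79564c.
At |u| = 0.79564c, γ = (1 − 0.633043)^(−1/2) = 1.6508.
Probe Alpha's interval is proper; time dilation gives Δt_B = γΔτ = 1.6508 × 196 years = 323.6 years.

323.6 years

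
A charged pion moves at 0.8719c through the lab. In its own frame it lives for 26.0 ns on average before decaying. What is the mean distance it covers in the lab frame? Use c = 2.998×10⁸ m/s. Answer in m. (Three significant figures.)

With β = 0.8719, γ = 1/√(1 − 0.8719²) = 1/√0.23979039 = 2.0421.
Lab-frame lifetime: Δt = γτ = 2.0421 × 26.0 ns = 53.095 ns.
Distance: d = vΔt = 0.8719 × 2.998×10⁸ m/s × 5.3095×10^-8 s = 13.9 m.

13.9 m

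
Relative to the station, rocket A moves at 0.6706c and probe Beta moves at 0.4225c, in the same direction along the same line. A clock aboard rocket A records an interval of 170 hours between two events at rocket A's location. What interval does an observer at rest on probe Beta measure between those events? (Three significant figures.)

181 hours

Speed of rocket A in probe Beta's frame: u = (v_A − v_B)/(1 − v_A v_B/c²) = (0.6706 − 0.4225)/(1 − 0.6706×0.4225) = 0.2481/0.7166715 = 0.34618; |u| = 0.34618c.
At |u| = 0.34618c, γ = (1 − 0.119841)^(−1/2) = 1.0659.
Rocket A's interval is proper; time dilation gives Δt_B = γΔτ = 1.0659 × 170 hours = 181 hours.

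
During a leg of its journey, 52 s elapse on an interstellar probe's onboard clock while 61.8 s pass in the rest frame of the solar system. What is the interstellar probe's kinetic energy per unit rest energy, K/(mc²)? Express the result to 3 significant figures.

0.188

From Δt = γΔτ: γ = 61.8/52 = 1.18846.
Since K = (γ−1)mc², K/(mc²) = 1.18846 − 1 = 0.188.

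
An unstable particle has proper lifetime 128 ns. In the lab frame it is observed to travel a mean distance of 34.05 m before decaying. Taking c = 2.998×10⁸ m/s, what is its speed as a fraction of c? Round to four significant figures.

Let x = d/(cτ) = 34.05 m / (2.998×10⁸ m/s × 1.280×10^-7 s) = 0.88731. Since d = βγcτ, x = βγ = β/√(1−β²).
Solving: β² = x²/(1+x²) = 0.787319/1.787319 = 0.440503, so β = 0.6637.

0.6637c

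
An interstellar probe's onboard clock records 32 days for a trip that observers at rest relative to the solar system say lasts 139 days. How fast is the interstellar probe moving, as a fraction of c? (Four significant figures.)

γ = Δt/Δτ = 139/32 = 4.3438.
β = √(1 − 1/γ²) = √(1 − 0.0529981) = √0.9470019 = 0.9731.

0.9731c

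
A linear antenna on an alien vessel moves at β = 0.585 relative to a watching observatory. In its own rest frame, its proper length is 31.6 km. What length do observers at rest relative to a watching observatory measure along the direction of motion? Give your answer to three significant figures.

25.6 km

γ = 1/√(1 − β²) = 1/√(1 − 0.342225) = 1/√0.657775 = 1/0.811033 = 1.233.
Along the direction of motion the measured length is L₀/γ = 31.6/1.233 = 25.6 km.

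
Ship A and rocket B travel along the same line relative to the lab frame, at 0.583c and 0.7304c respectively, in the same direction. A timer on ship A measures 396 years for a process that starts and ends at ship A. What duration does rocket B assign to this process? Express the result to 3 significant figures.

410 years

Transform ship A's velocity into rocket B's frame: (0.583 − 0.7304)/(1 − 0.583·0.7304) = −0.1474/0.5741768, so the relative speed is 0.25672c.
γ for this relative speed: γ = 1/√(1 − 0.0659052) = 1.0347.
Ship A's interval is proper; time dilation gives Δt_B = γΔτ = 1.0347 × 396 years = 410 years.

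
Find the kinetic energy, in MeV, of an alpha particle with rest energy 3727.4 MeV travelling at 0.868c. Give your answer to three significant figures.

γ = 1/√(1 − β²) = 1/√(1 − 0.753424) = 1/√0.246576 = 1/0.496564 = 2.0138.
Kinetic energy: K = (γ − 1)mc² = (2.0138 − 1) × 3727.4 MeV = 1.0138 × 3727.4 = 3780 MeV.

3780 MeV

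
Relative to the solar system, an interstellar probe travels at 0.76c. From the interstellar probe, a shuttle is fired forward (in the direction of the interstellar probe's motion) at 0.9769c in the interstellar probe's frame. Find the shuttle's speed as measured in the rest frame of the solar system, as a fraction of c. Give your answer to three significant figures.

In units of c, u = (u' + v)/(1 + u'v) with u' = 0.9769 and v = 0.76.
Numerator: 0.9769 + 0.76 = 1.7369. Denominator: 1 + (0.9769)(0.76) = 1.742444.
u = 1.7369/1.742444 = 0.99682, so the speed is 0.997c.

0.997c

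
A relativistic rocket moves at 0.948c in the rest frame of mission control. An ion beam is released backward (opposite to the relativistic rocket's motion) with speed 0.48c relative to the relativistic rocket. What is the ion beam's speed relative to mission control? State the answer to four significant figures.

Relativistic velocity addition: u = (u' + v)/(1 + u'v/c²), with u' = −0.48c and v = 0.948c.
Numerator: −0.48 + 0.948 = 0.468. Denominator: 1 + (−0.48)(0.948) = 0.54496.
u = 0.468/0.54496 = 0.85878, so the speed is 0.8588c.

0.8588c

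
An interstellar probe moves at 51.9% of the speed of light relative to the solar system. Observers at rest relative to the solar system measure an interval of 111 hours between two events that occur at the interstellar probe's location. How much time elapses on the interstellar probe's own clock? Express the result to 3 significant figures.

With β = 0.519, γ = 1/√(1 − 0.519²) = 1/√0.730639 = 1.1699.
The moving clock records proper time: Δτ = Δt/γ = 111/1.1699 = 94.9 hours.

94.9 hours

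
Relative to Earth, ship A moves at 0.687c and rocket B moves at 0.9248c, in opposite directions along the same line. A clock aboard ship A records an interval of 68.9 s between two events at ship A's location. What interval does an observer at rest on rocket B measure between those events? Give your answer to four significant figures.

Transform ship A's velocity into rocket B's frame: (0.687 + 0.9248)/(1 + 0.687·0.9248) = 1.6118/1.6353376, so the relative speed is 0.98561c.
At |u| = 0.98561c, γ = (1 − 0.971427)^(−1/2) = 5.9159.
The clock on ship A records proper time, so rocket B measures Δt = γΔτ = 5.9159 × 68.9 = 407.6 s.

407.6 s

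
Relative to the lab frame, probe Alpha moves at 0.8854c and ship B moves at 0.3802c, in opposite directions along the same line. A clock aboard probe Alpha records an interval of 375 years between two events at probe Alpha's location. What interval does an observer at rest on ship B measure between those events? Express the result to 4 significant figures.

1166 years

Transform probe Alpha's velocity into ship B's frame: (0.8854 + 0.3802)/(1 + 0.8854·0.3802) = 1.2656/1.33662908, so the relative speed is 0.94686c.
At |u| = 0.94686c, γ = (1 − 0.896544)^(−1/2) = 3.109.
The clock on probe Alpha records proper time, so ship B measures Δt = γΔτ = 3.109 × 375 = 1166 years.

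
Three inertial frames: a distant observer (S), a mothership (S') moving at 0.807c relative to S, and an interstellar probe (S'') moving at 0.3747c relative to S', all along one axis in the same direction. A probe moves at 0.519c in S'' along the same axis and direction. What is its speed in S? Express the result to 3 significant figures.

0.970c

First combine the probe and interstellar probe (S''→S'): u₁ = (0.519 + 0.3747)/(1 + 0.519×0.3747) = 0.8937/1.1944693 = 0.7482.
Then combine with the mothership (S'→S): u = (0.7482 + 0.807)/(1 + 0.7482×0.807) = 1.5552/1.6037974 = 0.9697.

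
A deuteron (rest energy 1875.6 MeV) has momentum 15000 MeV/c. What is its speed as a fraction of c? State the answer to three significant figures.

pc/(mc²) = 15000/1875.6 = 7.9974 = βγ = β/√(1−β²).
So β² = x²/(1 + x²) with x = 7.9974: x² = 63.9584, β² = 63.9584/64.9584 = 0.984606, β = 0.992.

0.992c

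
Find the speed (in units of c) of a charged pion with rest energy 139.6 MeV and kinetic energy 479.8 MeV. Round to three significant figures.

γ = 1 + K/(mc²) = 1 + 479.8/139.6 = 4.437.
β = √(1 − 1/γ²) = √(1 − 0.050795) = √0.949205 = 0.974.

0.974c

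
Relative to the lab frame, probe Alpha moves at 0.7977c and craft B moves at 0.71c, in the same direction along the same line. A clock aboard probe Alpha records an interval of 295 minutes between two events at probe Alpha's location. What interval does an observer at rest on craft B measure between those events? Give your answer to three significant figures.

301 minutes

Speed of probe Alpha in craft B's frame: u = (v_A − v_B)/(1 − v_A v_B/c²) = (0.7977 − 0.71)/(1 − 0.7977×0.71) = 0.0877/0.433633 = 0.20224; |u| = 0.20224c.
At |u| = 0.20224c, γ = (1 − 0.040901)^(−1/2) = 1.0211.
The clock on probe Alpha records proper time, so craft B measures Δt = γΔτ = 1.0211 × 295 = 301 minutes.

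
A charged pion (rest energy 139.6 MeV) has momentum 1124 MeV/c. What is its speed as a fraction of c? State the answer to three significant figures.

0.992c

βγ = pc/(mc²) = 1124/139.6 = 8.0516.
Since γ² = 1 + (βγ)² = 65.8283, γ = √65.8283 = 8.11346, and β = (βγ)/γ = 8.0516/8.11346 = 0.992.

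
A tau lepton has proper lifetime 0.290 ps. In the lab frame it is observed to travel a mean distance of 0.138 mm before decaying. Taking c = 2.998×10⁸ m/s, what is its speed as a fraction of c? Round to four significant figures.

Let x = d/(cτ) = 1.380×10^-4 m / (2.998×10⁸ m/s × 2.900×10^-13 s) = 1.5873. Since d = βγcτ, x = βγ = β/√(1−β²).
Solving: β² = x²/(1+x²) = 2.51952/3.51952 = 0.71587, so β = 0.8461.

0.8461c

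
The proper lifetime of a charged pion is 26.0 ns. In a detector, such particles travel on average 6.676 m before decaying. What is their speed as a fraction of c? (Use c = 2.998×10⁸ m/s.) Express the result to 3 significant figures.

0.650c

Lab distance = (lab lifetime)·v = γτ·βc, so βγ = d/(cτ) = 6.676/(2.998×10⁸ × 2.600×10^-8) = 0.85647.
With βγ = 0.85647: γ² = 1 + (βγ)² = 1.733541, and β = (βγ)/γ = 0.85647/1.31664 = 0.650.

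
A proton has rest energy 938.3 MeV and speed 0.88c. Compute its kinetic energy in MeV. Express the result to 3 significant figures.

γ = 1/√(1 − β²) = 1/√(1 − 0.7744) = 1/√0.2256 = 1/0.474974 = 2.1054.
Kinetic energy: K = (γ − 1)mc² = (2.1054 − 1) × 938.3 MeV = 1.1054 × 938.3 = 1040 MeV.

1040 MeV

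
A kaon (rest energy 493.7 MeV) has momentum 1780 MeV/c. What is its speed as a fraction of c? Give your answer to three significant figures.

pc/(mc²) = 1780/493.7 = 3.6054 = βγ = β/√(1−β²).
So β² = x²/(1 + x²) with x = 3.6054: x² = 12.9989, β² = 12.9989/13.9989 = 0.928566, β = 0.964.

0.964c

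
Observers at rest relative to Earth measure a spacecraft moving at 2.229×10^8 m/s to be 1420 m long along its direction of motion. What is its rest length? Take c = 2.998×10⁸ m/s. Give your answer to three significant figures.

2120 m

β = v/c = (2.229×10^8 m/s)/(2.998×10⁸ m/s) = 0.743496.
Lorentz factor: γ = (1 − 0.5527863)^(−1/2) = 1.4953.
Proper length: L₀ = γ·L = 1.4953 × 1420 = 2120 m.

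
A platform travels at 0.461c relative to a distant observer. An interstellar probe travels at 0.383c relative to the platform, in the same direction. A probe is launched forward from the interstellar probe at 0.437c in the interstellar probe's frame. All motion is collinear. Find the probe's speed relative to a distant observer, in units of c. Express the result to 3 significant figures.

First combine the probe and interstellar probe (S''→S'): u₁ = (0.437 + 0.383)/(1 + 0.437×0.383) = 0.82/1.167371 = 0.70243.
Then combine with the platform (S'→S): u = (0.70243 + 0.461)/(1 + 0.70243×0.461) = 1.16343/1.32382023 = 0.87884.

0.879c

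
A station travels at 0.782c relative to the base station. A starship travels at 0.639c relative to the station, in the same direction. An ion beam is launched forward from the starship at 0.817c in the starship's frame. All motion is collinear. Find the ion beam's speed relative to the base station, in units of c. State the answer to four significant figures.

0.9946c

Apply u = (u'+v)/(1+u'v) twice. Ion beam in the station frame: (0.817+0.639)/(1+0.817·0.639) = 1.456/1.522063 = 0.9566c.
That velocity, transformed to the rest frame of the base station: (0.9566+0.782)/(1+0.9566·0.782) = 1.7386/1.7480612 = 0.99459c.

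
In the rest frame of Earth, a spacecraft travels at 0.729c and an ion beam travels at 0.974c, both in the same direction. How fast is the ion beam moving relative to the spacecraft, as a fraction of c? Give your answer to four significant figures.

Transform to the spacecraft's frame: u' = (u − v)/(1 − uv/c²).
u' = (0.974 − 0.729)/(1 − 0.974×0.729) = 0.245/0.289954 = 0.84496.
Speed in the spacecraft's frame: 0.8450c (in the same direction).

0.8450c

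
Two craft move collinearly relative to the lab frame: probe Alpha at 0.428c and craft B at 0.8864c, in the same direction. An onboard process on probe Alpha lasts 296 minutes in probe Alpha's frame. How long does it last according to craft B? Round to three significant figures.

The velocity of probe Alpha relative to craft B is (0.428 − 0.8864)c / (1 − 0.428×0.8864) = −0.73862c; relative speed 0.73862c.
γ for this relative speed: γ = 1/√(1 − 0.54556) = 1.4834.
Probe Alpha's interval is proper; time dilation gives Δt_B = γΔτ = 1.4834 × 296 minutes = 439 minutes.

439 minutes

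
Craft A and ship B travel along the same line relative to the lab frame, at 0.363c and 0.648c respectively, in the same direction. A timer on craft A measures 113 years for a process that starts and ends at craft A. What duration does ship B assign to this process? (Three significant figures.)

Transform craft A's velocity into ship B's frame: (0.363 − 0.648)/(1 − 0.363·0.648) = −0.285/0.764776, so the relative speed is 0.37266c.
At |u| = 0.37266c, γ = (1 − 0.138875)^(−1/2) = 1.0776.
Craft A's interval is proper; time dilation gives Δt_B = γΔτ = 1.0776 × 113 years = 122 years.

122 years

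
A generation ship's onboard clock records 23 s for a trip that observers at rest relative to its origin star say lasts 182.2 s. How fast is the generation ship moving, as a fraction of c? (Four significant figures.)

0.9920c

γ = Δt/Δτ = 182.2/23 = 7.9217.
β = √(1 − 1/γ²) = √(1 − 0.0159354) = √0.9840646 = 0.9920.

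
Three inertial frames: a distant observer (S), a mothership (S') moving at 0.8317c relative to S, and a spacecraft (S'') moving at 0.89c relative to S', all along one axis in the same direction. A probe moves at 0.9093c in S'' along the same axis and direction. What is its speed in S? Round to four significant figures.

Apply u = (u'+v)/(1+u'v) twice. Probe in the mothership frame: (0.9093+0.89)/(1+0.9093·0.89) = 1.7993/1.809277 = 0.99449c.
That velocity, transformed to the rest frame of a distant observer: (0.99449+0.8317)/(1+0.99449·0.8317) = 1.82619/1.827117333 = 0.99949c.

0.9995c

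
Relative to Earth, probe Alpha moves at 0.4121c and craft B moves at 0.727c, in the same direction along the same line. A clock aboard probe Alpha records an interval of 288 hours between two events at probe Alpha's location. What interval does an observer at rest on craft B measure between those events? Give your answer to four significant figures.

322.4 hours

Speed of probe Alpha in craft B's frame: u = (v_A − v_B)/(1 − v_A v_B/c²) = (0.4121 − 0.727)/(1 − 0.4121×0.727) = −0.3149/0.7004033 = −0.4496; |u| = 0.4496c.
At |u| = 0.4496c, γ = (1 − 0.20214)^(−1/2) = 1.1195.
The clock on probe Alpha records proper time, so craft B measures Δt = γΔτ = 1.1195 × 288 = 322.4 hours.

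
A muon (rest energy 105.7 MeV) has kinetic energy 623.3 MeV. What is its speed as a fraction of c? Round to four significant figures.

γ = 1 + K/(mc²) = 1 + 623.3/105.7 = 6.8969.
β = √(1 − 1/γ²) = √(1 − 0.0210229) = √0.9789771 = 0.9894.

0.9894c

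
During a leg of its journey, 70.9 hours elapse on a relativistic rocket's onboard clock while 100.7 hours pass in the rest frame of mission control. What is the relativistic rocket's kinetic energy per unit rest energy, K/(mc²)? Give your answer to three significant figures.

0.420

γ = Δt/Δτ = 100.7/70.9 = 1.42031.
Since K = (γ−1)mc², K/(mc²) = 1.42031 − 1 = 0.420.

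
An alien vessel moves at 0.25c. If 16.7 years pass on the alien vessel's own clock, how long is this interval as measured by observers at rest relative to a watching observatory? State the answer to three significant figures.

17.2 years

γ = 1/√(1 − β²) = 1/√(1 − 0.0625) = 1/√0.9375 = 1/0.968246 = 1.0328.
Time dilation: Δt = γ·Δτ = 1.0328 × 16.7 = 17.2 years.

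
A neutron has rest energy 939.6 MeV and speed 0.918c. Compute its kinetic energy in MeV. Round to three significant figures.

1430 MeV

β² = 0.842724, so γ = 1/√0.157276 = 2.5216.
Kinetic energy: K = (γ − 1)mc² = (2.5216 − 1) × 939.6 MeV = 1.5216 × 939.6 = 1430 MeV.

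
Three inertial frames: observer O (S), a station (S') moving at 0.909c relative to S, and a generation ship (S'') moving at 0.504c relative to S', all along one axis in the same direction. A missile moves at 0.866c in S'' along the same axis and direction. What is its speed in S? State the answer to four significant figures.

0.9977c

Compose velocities in two stages. Stage 1 (into S'): u₁ = (0.866+0.504)/(1+0.866×0.504) = 0.95373.
Stage 2 (into S): u = (0.95373+0.909)/(1+0.95373×0.909) = 0.99774, so the speed is 0.9977c.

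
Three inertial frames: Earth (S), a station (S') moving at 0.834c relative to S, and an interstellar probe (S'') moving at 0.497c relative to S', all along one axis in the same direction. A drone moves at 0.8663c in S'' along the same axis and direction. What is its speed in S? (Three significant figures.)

First combine the drone and interstellar probe (S''→S'): u₁ = (0.8663 + 0.497)/(1 + 0.8663×0.497) = 1.3633/1.4305511 = 0.95299.
Then combine with the station (S'→S): u = (0.95299 + 0.834)/(1 + 0.95299×0.834) = 1.78699/1.79479366 = 0.99565.

0.996c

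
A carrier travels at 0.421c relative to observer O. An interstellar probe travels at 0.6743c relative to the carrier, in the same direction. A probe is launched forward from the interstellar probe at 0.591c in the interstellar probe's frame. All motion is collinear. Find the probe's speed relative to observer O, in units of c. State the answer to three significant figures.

Apply u = (u'+v)/(1+u'v) twice. Probe in the carrier frame: (0.591+0.6743)/(1+0.591·0.6743) = 1.2653/1.3985113 = 0.90475c.
That velocity, transformed to the rest frame of observer O: (0.90475+0.421)/(1+0.90475·0.421) = 1.32575/1.38089975 = 0.96006c.

0.960c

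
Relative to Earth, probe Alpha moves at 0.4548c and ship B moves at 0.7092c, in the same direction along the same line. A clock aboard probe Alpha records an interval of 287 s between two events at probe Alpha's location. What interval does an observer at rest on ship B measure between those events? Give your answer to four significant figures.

309.7 s

Speed of probe Alpha in ship B's frame: u = (v_A − v_B)/(1 − v_A v_B/c²) = (0.4548 − 0.7092)/(1 − 0.4548×0.7092) = −0.2544/0.67745584 = −0.37552; |u| = 0.37552c.
γ for this relative speed: γ = 1/√(1 − 0.141015) = 1.079.
The clock on probe Alpha records proper time, so ship B measures Δt = γΔτ = 1.079 × 287 = 309.7 s.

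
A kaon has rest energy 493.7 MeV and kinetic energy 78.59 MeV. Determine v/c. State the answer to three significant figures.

0.506

γ = 1 + K/(mc²) = 1 + 78.59/493.7 = 1.1592.
β = √(1 − 1/γ²) = √(1 − 0.744189) = √0.255811 = 0.506.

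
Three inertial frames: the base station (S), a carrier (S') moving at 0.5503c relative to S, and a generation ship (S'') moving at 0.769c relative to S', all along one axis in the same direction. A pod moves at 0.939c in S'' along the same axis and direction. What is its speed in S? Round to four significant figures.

First combine the pod and generation ship (S''→S'): u₁ = (0.939 + 0.769)/(1 + 0.939×0.769) = 1.708/1.722091 = 0.99182.
Then combine with the carrier (S'→S): u = (0.99182 + 0.5503)/(1 + 0.99182×0.5503) = 1.54212/1.545798546 = 0.99762.

0.9976c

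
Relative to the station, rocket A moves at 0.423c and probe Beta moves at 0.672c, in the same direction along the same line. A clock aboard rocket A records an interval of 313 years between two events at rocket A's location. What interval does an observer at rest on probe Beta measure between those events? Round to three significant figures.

Transform rocket A's velocity into probe Beta's frame: (0.423 − 0.672)/(1 − 0.423·0.672) = −0.249/0.715744, so the relative speed is 0.34789c.
At |u| = 0.34789c, γ = (1 − 0.121027)^(−1/2) = 1.0666.
The clock on rocket A records proper time, so probe Beta measures Δt = γΔτ = 1.0666 × 313 = 334 years.

334 years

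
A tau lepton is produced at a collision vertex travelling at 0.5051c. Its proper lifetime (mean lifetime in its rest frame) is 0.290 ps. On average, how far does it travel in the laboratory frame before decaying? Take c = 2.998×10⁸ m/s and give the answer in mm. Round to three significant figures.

Lorentz factor: γ = (1 − 0.25512601)^(−1/2) = 1.1587.
Lab-frame lifetime: Δt = γτ = 1.1587 × 0.290 ps = 0.33602 ps.
Distance: d = vΔt = 0.5051 × 2.998×10⁸ m/s × 3.3602×10^-13 s = 5.09×10^-5 m = 0.0509 mm.

0.0509 mm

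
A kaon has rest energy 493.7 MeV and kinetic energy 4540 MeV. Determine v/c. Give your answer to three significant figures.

γ = 1 + K/(mc²) = 1 + 4540/493.7 = 10.196.
β = √(1 − 1/γ²) = √(1 − 0.00961923) = √0.99038077 = 0.995.

0.995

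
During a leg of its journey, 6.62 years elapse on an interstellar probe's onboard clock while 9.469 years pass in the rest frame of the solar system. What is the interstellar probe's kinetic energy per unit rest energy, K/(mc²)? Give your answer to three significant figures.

0.430

γ = Δt/Δτ = 9.469/6.62 = 1.43036.
Since K = (γ−1)mc², K/(mc²) = 1.43036 − 1 = 0.430.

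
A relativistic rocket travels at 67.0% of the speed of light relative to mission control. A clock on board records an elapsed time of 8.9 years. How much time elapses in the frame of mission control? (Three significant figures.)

12.0 years

γ = 1/√(1 − β²) = 1/√(1 − 0.4489) = 1/√0.5511 = 1/0.742361 = 1.3471.
The onboard clock measures proper time, so the interval in the rest frame of mission control is dilated: Δt = γ·Δτ = 1.3471 × 8.9 years = 12.0 years.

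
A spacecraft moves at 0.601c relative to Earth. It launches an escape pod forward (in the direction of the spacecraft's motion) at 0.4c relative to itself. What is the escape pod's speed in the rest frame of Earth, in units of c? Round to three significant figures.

0.807c

Relativistic velocity addition: u = (u' + v)/(1 + u'v/c²), with u' = 0.4c and v = 0.601c.
Numerator: 0.4 + 0.601 = 1.001. Denominator: 1 + (0.4)(0.601) = 1.2404.
u = 1.001/1.2404 = 0.807, so the speed is 0.807c.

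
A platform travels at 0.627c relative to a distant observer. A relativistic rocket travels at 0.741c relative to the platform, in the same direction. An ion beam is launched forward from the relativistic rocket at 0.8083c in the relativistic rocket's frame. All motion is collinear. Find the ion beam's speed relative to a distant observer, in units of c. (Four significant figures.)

First combine the ion beam and relativistic rocket (S''→S'): u₁ = (0.8083 + 0.741)/(1 + 0.8083×0.741) = 1.5493/1.5989503 = 0.96895.
Then combine with the platform (S'→S): u = (0.96895 + 0.627)/(1 + 0.96895×0.627) = 1.59595/1.60753165 = 0.9928.

0.9928c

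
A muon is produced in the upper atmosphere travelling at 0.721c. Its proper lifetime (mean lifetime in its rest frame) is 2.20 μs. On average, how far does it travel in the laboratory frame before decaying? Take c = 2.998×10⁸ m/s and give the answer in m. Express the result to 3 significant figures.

With β = 0.721, γ = 1/√(1 − 0.721²) = 1/√0.480159 = 1.4431.
Lab-frame lifetime: Δt = γτ = 1.4431 × 2.20 μs = 3.1748 μs.
Distance: d = vΔt = 0.721 × 2.998×10⁸ m/s × 3.1748×10^-6 s = 686 m.

686 m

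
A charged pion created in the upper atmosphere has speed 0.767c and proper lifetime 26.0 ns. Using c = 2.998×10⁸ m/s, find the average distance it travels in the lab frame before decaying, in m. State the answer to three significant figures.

Lorentz factor: γ = (1 − 0.588289)^(−1/2) = 1.5585.
Lab-frame lifetime: Δt = γτ = 1.5585 × 26.0 ns = 40.521 ns.
Distance: d = vΔt = 0.767 × 2.998×10⁸ m/s × 4.0521×10^-8 s = 9.32 m.

9.32 m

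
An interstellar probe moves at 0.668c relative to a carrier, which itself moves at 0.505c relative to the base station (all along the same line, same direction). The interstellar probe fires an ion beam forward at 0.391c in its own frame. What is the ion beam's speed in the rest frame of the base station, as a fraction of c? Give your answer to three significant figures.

0.944c

Apply u = (u'+v)/(1+u'v) twice. Ion beam in the carrier frame: (0.391+0.668)/(1+0.391·0.668) = 1.059/1.261188 = 0.83968c.
That velocity, transformed to the rest frame of the base station: (0.83968+0.505)/(1+0.83968·0.505) = 1.34468/1.4240384 = 0.94427c.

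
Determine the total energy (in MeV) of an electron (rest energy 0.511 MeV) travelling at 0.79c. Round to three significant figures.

γ = 1/√(1 − β²) = 1/√(1 − 0.6241) = 1/√0.3759 = 1/0.613107 = 1.631.
Total energy: E = γmc² = 1.631 × 0.511 MeV = 0.833 MeV.

0.833 MeV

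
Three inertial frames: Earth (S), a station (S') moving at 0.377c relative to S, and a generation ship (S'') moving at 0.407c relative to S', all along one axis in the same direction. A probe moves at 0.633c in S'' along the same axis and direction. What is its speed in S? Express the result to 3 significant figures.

Compose velocities in two stages. Stage 1 (into S'): u₁ = (0.633+0.407)/(1+0.633×0.407) = 0.82695.
Stage 2 (into S): u = (0.82695+0.377)/(1+0.82695×0.377) = 0.91781, so the speed is 0.918c.

0.918c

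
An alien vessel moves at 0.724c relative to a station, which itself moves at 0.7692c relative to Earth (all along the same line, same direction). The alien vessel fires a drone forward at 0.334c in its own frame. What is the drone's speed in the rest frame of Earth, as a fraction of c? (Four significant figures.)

Compose velocities in two stages. Stage 1 (into S'): u₁ = (0.334+0.724)/(1+0.334×0.724) = 0.85198.
Stage 2 (into S): u = (0.85198+0.7692)/(1+0.85198×0.7692) = 0.97936, so the speed is 0.9794c.

0.9794c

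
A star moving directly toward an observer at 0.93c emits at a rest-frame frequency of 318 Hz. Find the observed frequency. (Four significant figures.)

Relativistic Doppler (source moving toward): f_obs = f_src · √((1+β)/(1−β)).
With β = 0.93: factor = √(1.93/0.07) = 5.2509.
f_obs = 318 × 5.2509 = 1670 Hz.

1670 Hz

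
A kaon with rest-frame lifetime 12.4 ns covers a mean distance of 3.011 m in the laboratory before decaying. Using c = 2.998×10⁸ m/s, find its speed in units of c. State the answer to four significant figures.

0.6294c

Let x = d/(cτ) = 3.011 m / (2.998×10⁸ m/s × 1.240×10^-8 s) = 0.80995. Since d = βγcτ, x = βγ = β/√(1−β²).
Solving: β² = x²/(1+x²) = 0.656019/1.656019 = 0.396142, so β = 0.6294.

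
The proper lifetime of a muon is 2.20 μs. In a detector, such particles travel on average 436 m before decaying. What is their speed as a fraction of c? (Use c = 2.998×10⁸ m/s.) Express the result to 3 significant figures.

0.551c

d = βγcτ ⇒ βγ = d/(cτ) = 436.0 m / (659.56 m) = 0.66105.
β = (βγ)/√(1+(βγ)²) = 0.66105/√1.436987 = 0.551.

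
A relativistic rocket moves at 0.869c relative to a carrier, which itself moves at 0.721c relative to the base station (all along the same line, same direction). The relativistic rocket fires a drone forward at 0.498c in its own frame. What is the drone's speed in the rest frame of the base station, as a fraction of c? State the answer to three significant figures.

Compose velocities in two stages. Stage 1 (into S'): u₁ = (0.498+0.869)/(1+0.498×0.869) = 0.9541.
Stage 2 (into S): u = (0.9541+0.721)/(1+0.9541×0.721) = 0.99241, so the speed is 0.992c.

0.992c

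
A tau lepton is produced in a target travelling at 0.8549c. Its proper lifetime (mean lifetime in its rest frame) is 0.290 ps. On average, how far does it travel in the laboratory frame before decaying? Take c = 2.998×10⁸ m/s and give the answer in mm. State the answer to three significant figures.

0.143 mm

β² = 0.73085401, so γ = 1/√0.26914599 = 1.9276.
Lab-frame lifetime: Δt = γτ = 1.9276 × 0.290 ps = 0.559 ps.
Distance: d = vΔt = 0.8549 × 2.998×10⁸ m/s × 5.5900×10^-13 s = 1.43×10^-4 m = 0.143 mm.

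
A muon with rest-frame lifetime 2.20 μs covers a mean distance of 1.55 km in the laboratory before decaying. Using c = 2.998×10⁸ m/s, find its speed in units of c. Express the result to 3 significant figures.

Lab distance = (lab lifetime)·v = γτ·βc, so βγ = d/(cτ) = 1550/(2.998×10⁸ × 2.200×10^-6) = 2.3501.
With βγ = 2.3501: γ² = 1 + (βγ)² = 6.52297, and β = (βγ)/γ = 2.3501/2.55401 = 0.920.

0.920c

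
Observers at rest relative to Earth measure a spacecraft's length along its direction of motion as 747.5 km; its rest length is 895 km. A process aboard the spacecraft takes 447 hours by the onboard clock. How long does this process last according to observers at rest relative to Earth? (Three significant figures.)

From L = L₀/γ: γ = 895/747.5 = 1.19732.
Δt = γΔτ = 1.19732 × 447 = 535 hours.

535 hours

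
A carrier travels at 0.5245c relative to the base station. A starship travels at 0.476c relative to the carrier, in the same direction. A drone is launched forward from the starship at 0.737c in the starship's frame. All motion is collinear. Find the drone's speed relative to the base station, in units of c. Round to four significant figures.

Apply u = (u'+v)/(1+u'v) twice. Drone in the carrier frame: (0.737+0.476)/(1+0.737·0.476) = 1.213/1.350812 = 0.89798c.
That velocity, transformed to the rest frame of the base station: (0.89798+0.5245)/(1+0.89798·0.5245) = 1.42248/1.47099051 = 0.96702c.

0.9670c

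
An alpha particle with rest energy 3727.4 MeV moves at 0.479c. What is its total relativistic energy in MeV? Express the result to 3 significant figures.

With β = 0.479, γ = 1/√(1 − 0.479²) = 1/√0.770559 = 1.1392.
Total energy: E = γmc² = 1.1392 × 3727.4 MeV = 4250 MeV.

4250 MeV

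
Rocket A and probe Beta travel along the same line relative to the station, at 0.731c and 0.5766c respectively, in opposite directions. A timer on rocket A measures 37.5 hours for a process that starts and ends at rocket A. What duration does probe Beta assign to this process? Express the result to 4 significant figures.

Transform rocket A's velocity into probe Beta's frame: (0.731 + 0.5766)/(1 + 0.731·0.5766) = 1.3076/1.4214946, so the relative speed is 0.91988c.
γ for this relative speed: γ = 1/√(1 − 0.846179) = 2.5497.
Rocket A's interval is proper; time dilation gives Δt_B = γΔτ = 2.5497 × 37.5 hours = 95.61 hours.

95.61 hours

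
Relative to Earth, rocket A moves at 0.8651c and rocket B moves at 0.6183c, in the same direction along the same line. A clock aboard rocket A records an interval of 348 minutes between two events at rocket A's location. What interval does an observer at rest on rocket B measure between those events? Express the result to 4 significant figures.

410.6 minutes

Speed of rocket A in rocket B's frame: u = (v_A − v_B)/(1 − v_A v_B/c²) = (0.8651 − 0.6183)/(1 − 0.8651×0.6183) = 0.2468/0.46510867 = 0.53063; |u| = 0.53063c.
At |u| = 0.53063c, γ = (1 − 0.281568)^(−1/2) = 1.1798.
The clock on rocket A records proper time, so rocket B measures Δt = γΔτ = 1.1798 × 348 = 410.6 minutes.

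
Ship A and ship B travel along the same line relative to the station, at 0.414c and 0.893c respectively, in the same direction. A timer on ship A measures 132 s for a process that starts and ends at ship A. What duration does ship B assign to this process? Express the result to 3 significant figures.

203 s

Transform ship A's velocity into ship B's frame: (0.414 − 0.893)/(1 − 0.414·0.893) = −0.479/0.630298, so the relative speed is 0.75996c.
At |u| = 0.75996c, γ = (1 − 0.577539)^(−1/2) = 1.5385.
The clock on ship A records proper time, so ship B measures Δt = γΔτ = 1.5385 × 132 = 203 s.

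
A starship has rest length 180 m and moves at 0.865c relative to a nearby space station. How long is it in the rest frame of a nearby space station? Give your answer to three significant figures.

90.3 m

With β = 0.865, γ = 1/√(1 − 0.865²) = 1/√0.251775 = 1.9929.
Along the direction of motion the measured length is L₀/γ = 180/1.9929 = 90.3 m.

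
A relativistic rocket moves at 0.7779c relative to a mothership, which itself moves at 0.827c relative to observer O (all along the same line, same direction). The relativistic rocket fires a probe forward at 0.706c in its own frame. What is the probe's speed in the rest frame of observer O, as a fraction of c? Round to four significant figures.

0.9959c

Compose velocities in two stages. Stage 1 (into S'): u₁ = (0.706+0.7779)/(1+0.706×0.7779) = 0.95785.
Stage 2 (into S): u = (0.95785+0.827)/(1+0.95785×0.827) = 0.99593, so the speed is 0.9959c.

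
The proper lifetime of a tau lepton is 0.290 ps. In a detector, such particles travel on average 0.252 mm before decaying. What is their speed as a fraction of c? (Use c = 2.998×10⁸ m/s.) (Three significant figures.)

0.945c

Lab distance = (lab lifetime)·v = γτ·βc, so βγ = d/(cτ) = 2.520×10^-4/(2.998×10⁸ × 2.900×10^-13) = 2.8985.
With βγ = 2.8985: γ² = 1 + (βγ)² = 9.4013, and β = (βγ)/γ = 2.8985/3.06615 = 0.945.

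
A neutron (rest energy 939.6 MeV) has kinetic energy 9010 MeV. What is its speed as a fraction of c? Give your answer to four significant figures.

0.9955c

K = (γ−1)mc², so γ = 1 + 9010/939.6 = 10.589.
Then v/c = √(1 − γ⁻²) = √(1 − 0.00891846) = √0.99108154 = 0.9955.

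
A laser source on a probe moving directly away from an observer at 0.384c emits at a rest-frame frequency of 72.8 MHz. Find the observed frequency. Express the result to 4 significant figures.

48.57 MHz

Relativistic Doppler (source moving away): f_obs = f_src · √((1−β)/(1+β)).
With β = 0.384: factor = √(0.616/1.384) = 0.66715.
f_obs = 72.8 × 0.66715 = 48.57 MHz.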